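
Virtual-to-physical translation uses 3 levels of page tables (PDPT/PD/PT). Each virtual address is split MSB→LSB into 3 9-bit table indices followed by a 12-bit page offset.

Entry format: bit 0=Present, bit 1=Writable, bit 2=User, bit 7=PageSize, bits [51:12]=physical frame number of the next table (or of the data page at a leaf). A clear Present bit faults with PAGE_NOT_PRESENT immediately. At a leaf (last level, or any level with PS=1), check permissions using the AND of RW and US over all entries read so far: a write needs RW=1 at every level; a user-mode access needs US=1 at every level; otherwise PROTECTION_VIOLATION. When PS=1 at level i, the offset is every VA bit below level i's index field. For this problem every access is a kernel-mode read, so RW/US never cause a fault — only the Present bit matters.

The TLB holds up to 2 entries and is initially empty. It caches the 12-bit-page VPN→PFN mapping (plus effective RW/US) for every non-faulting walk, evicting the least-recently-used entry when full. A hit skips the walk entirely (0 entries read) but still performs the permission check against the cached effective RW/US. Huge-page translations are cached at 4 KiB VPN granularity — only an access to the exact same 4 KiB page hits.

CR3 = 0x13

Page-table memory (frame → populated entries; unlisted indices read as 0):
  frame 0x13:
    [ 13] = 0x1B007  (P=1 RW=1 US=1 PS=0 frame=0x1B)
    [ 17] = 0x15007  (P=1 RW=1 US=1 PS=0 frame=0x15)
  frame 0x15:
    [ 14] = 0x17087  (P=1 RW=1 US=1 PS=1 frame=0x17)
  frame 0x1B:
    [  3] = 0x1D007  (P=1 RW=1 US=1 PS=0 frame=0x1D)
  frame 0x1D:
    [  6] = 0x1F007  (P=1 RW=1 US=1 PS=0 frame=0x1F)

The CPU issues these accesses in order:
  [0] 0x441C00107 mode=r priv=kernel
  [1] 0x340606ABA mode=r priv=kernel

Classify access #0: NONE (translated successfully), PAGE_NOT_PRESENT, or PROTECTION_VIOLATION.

Per-access translation:
#0 VA=0x441C00107 (r,kernel):
  [0] read 0x13 idx=17: raw=0x15007 flags P=1 W=1 U=1 S=0
  [1] read 0x15 idx=14: raw=0x17087 flags P=1 W=1 U=1 S=1
  ⇒ phys 0x17107 (huge @L1)  [2 reads]
#1 VA=0x340606ABA (r,kernel):
  [0] read 0x13 idx=13: raw=0x1B007 flags P=1 W=1 U=1 S=0
  [1] read 0x1B idx=3: raw=0x1D007 flags P=1 W=1 U=1 S=0
  [2] read 0x1D idx=6: raw=0x1F007 flags P=1 W=1 U=1 S=0
  ⇒ phys 0x1FABA  [3 reads]

Access #0 fault: NONE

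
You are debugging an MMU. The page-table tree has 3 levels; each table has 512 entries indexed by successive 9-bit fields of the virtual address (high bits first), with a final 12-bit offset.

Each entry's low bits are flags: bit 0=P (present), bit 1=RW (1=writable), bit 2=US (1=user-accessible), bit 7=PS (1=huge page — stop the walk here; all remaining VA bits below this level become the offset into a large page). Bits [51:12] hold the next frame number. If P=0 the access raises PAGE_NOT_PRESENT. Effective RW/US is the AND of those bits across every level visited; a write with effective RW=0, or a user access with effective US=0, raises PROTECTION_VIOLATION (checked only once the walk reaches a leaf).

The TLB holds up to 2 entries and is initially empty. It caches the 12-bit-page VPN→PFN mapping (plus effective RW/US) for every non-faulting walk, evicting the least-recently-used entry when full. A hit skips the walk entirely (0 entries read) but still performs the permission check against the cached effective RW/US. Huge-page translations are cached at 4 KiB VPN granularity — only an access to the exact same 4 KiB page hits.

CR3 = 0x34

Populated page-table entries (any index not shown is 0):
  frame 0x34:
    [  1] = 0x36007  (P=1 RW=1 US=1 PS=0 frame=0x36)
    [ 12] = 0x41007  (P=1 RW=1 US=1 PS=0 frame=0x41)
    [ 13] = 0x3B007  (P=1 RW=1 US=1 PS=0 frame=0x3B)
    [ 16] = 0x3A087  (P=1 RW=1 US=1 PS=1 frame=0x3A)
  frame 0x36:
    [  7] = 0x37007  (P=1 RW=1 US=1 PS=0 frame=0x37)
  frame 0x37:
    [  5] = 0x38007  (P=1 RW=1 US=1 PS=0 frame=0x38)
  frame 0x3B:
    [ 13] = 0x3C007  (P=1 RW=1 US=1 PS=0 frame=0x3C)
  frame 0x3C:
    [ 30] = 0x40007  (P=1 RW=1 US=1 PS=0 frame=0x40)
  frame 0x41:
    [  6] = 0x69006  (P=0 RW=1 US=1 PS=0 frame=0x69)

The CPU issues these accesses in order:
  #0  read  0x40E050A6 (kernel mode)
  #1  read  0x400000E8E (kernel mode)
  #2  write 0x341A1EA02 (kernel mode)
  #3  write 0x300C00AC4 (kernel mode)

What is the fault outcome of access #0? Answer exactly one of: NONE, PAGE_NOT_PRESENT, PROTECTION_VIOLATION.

Per-access translation:
#0 VA=0x40E050A6 (r,kernel):
  L0 @0x34[1] → 0x36007  P=1,RW=1,US=1,PS=0
  L1 @0x36[7] → 0x37007  P=1,RW=1,US=1,PS=0
  L2 @0x37[5] → 0x38007  P=1,RW=1,US=1,PS=0
  ✓ 0x380A6  — 3 lookups
#1 VA=0x400000E8E (r,kernel):
  L0 @0x34[16] → 0x3A087  P=1,RW=1,US=1,PS=1
  ✓ 0x3AE8E (huge @L0)  — 1 lookups
#2 VA=0x341A1EA02 (w,kernel):
  L0 @0x34[13] → 0x3B007  P=1,RW=1,US=1,PS=0
  L1 @0x3B[13] → 0x3C007  P=1,RW=1,US=1,PS=0
  L2 @0x3C[30] → 0x40007  P=1,RW=1,US=1,PS=0
  ✓ 0x40A02  — 3 lookups
#3 VA=0x300C00AC4 (w,kernel):
  L0 @0x34[12] → 0x41007  P=1,RW=1,US=1,PS=0
  L1 @0x41[6] → 0x69006  P=0,RW=1,US=1,PS=0
  → PAGE_NOT_PRESENT  (2 entries read)

Access #0 fault: NONE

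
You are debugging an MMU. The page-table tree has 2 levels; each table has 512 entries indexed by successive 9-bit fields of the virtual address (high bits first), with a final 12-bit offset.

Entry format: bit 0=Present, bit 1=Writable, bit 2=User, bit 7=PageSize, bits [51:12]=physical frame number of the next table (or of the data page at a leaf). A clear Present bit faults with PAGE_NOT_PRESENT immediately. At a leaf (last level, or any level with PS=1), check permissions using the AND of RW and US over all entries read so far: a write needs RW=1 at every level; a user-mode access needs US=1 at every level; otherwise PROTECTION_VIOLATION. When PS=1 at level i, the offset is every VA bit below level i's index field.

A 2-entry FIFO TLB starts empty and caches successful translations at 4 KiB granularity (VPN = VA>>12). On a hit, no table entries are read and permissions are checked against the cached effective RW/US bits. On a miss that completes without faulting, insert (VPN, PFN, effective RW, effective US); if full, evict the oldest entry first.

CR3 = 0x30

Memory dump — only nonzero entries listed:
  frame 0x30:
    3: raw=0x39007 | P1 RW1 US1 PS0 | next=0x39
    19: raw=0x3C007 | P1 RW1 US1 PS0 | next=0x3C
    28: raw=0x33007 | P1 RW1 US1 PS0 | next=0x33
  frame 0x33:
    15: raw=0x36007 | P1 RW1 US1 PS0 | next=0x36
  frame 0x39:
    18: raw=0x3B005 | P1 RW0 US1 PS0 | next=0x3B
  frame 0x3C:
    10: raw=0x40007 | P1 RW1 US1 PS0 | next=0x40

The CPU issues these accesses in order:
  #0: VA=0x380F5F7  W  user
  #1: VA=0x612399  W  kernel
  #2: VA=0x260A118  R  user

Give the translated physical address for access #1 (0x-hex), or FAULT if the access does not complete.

Per-access translation:
#0 VA=0x380F5F7 (w,user):
  L0 @0x30[28] → 0x33007  P=1,RW=1,US=1,PS=0
  L1 @0x33[15] → 0x36007  P=1,RW=1,US=1,PS=0
  → PA=0x365F7  (2 entries read)
#1 VA=0x612399 (w,kernel):
  L0 @0x30[3] → 0x39007  P=1,RW=1,US=1,PS=0
  L1 @0x39[18] → 0x3B005  P=1,RW=0,US=1,PS=0
  ⇒ fault: PROTECTION_VIOLATION  — 2 lookups
#2 VA=0x260A118 (r,user):
  L0 @0x30[19] → 0x3C007  P=1,RW=1,US=1,PS=0
  L1 @0x3C[10] → 0x40007  P=1,RW=1,US=1,PS=0
  → PA=0x40118  (2 entries read)

Access #1 PA: FAULT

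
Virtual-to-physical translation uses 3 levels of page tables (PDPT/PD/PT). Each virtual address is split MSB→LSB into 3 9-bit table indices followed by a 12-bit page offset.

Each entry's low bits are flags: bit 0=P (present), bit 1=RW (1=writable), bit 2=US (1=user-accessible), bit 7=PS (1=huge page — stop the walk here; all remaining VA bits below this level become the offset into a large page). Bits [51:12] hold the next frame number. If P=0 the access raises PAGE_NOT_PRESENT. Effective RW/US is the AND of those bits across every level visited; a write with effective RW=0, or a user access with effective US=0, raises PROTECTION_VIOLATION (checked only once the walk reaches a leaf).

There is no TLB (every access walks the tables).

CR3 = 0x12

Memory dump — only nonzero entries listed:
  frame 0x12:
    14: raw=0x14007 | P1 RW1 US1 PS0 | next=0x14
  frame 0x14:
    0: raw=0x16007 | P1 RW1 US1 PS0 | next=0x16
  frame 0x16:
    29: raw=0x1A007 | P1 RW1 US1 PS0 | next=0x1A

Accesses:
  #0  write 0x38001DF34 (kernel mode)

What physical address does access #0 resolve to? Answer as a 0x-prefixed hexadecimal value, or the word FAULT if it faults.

Walk each access:
#0 VA=0x38001DF34 (w,kernel):
  lvl0: tbl 0x12, slot 14 ⇒ 0x14007 (P1/RW1/US1/PS0)
  lvl1: tbl 0x14, slot 0 ⇒ 0x16007 (P1/RW1/US1/PS0)
  lvl2: tbl 0x16, slot 29 ⇒ 0x1A007 (P1/RW1/US1/PS0)
  ✓ 0x1AF34  — 3 lookups

Access #0 PA: 0x1AF34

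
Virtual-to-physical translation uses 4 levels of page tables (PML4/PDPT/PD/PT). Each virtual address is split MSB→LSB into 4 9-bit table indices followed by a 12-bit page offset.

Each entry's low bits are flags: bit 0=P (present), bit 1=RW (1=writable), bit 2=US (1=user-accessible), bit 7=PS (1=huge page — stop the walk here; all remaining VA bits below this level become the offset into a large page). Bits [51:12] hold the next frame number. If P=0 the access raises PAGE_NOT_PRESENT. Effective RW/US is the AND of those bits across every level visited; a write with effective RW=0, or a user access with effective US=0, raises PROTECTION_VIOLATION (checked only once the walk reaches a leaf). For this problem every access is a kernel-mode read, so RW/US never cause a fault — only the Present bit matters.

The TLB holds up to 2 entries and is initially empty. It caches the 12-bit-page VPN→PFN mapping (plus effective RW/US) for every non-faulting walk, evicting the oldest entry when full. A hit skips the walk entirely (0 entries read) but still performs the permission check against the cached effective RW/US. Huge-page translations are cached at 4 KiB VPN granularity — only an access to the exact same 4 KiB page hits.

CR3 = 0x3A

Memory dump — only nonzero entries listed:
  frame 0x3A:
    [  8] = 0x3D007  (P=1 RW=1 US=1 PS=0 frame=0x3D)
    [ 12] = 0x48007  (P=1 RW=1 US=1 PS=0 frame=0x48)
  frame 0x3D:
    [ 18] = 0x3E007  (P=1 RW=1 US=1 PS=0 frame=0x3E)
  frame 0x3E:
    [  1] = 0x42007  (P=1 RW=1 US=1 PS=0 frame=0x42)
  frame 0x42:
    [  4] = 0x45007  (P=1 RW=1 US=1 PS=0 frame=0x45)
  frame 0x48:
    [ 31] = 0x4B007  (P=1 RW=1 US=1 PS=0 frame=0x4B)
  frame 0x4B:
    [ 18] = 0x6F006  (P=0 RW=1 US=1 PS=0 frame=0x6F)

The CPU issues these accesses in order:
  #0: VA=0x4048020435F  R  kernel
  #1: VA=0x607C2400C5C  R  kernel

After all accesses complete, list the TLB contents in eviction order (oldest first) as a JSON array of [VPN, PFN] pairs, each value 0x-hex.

Per-access translation:
#0 VA=0x4048020435F (r,kernel):
  [0] read 0x3A idx=8: raw=0x3D007 flags P=1 W=1 U=1 S=0
  [1] read 0x3D idx=18: raw=0x3E007 flags P=1 W=1 U=1 S=0
  [2] read 0x3E idx=1: raw=0x42007 flags P=1 W=1 U=1 S=0
  [3] read 0x42 idx=4: raw=0x45007 flags P=1 W=1 U=1 S=0
  → PA=0x4535F  (4 entries read)
#1 VA=0x607C2400C5C (r,kernel):
  [0] read 0x3A idx=12: raw=0x48007 flags P=1 W=1 U=1 S=0
  [1] read 0x48 idx=31: raw=0x4B007 flags P=1 W=1 U=1 S=0
  [2] read 0x4B idx=18: raw=0x6F006 flags P=0 W=1 U=1 S=0
  → PAGE_NOT_PRESENT  (3 entries read)

TLB: [["0x40480204", "0x45"]]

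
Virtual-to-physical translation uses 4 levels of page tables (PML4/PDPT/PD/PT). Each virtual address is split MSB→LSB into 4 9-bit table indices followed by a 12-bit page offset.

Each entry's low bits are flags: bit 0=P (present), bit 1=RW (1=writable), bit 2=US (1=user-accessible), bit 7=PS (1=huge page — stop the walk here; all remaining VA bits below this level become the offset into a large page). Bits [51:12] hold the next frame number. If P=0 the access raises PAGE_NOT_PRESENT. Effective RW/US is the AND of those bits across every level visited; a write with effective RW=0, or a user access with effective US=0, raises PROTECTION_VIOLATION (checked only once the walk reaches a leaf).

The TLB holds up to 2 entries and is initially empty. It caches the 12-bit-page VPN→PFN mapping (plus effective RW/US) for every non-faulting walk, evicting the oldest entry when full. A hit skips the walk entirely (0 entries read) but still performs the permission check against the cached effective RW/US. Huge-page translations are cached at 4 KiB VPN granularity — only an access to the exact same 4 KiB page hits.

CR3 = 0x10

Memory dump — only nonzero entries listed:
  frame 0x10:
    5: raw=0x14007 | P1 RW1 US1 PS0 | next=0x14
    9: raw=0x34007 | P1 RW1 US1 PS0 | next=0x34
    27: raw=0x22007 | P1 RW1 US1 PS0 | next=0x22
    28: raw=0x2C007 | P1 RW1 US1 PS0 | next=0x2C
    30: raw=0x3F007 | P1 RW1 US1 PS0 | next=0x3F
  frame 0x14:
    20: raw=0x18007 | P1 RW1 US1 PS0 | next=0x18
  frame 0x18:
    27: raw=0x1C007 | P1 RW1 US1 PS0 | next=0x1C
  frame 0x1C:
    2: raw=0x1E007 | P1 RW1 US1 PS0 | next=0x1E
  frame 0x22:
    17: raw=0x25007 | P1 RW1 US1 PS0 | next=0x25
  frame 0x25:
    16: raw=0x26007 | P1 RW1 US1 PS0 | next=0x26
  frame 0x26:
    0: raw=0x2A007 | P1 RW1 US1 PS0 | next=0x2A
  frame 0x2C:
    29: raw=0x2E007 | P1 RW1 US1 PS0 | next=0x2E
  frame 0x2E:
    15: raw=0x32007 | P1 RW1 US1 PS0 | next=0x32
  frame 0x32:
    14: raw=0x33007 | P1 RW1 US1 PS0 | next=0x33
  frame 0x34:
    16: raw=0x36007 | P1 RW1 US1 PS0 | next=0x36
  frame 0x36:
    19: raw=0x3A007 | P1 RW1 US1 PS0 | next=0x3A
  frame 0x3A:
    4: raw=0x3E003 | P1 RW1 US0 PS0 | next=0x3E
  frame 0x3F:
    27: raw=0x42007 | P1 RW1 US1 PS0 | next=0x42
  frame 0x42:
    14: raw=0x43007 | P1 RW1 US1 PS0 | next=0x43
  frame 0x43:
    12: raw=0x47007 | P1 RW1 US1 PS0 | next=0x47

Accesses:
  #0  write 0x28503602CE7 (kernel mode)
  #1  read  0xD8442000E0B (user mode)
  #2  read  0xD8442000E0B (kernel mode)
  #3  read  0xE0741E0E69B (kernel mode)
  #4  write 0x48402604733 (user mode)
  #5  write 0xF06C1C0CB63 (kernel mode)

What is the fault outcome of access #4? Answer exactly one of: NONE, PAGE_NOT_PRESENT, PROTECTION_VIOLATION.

Walk each access:
#0 VA=0x28503602CE7 (w,kernel):
  lvl0: tbl 0x10, slot 5 ⇒ 0x14007 (P1/RW1/US1/PS0)
  lvl1: tbl 0x14, slot 20 ⇒ 0x18007 (P1/RW1/US1/PS0)
  lvl2: tbl 0x18, slot 27 ⇒ 0x1C007 (P1/RW1/US1/PS0)
  lvl3: tbl 0x1C, slot 2 ⇒ 0x1E007 (P1/RW1/US1/PS0)
  → PA=0x1ECE7  (4 entries read)
#1 VA=0xD8442000E0B (r,user):
  lvl0: tbl 0x10, slot 27 ⇒ 0x22007 (P1/RW1/US1/PS0)
  lvl1: tbl 0x22, slot 17 ⇒ 0x25007 (P1/RW1/US1/PS0)
  lvl2: tbl 0x25, slot 16 ⇒ 0x26007 (P1/RW1/US1/PS0)
  lvl3: tbl 0x26, slot 0 ⇒ 0x2A007 (P1/RW1/US1/PS0)
  → PA=0x2AE0B  (4 entries read)
#2 VA=0xD8442000E0B (r,kernel):
  TLB hit vpn=0xD8442000 → PA=0x2AE0B
#3 VA=0xE0741E0E69B (r,kernel):
  lvl0: tbl 0x10, slot 28 ⇒ 0x2C007 (P1/RW1/US1/PS0)
  lvl1: tbl 0x2C, slot 29 ⇒ 0x2E007 (P1/RW1/US1/PS0)
  lvl2: tbl 0x2E, slot 15 ⇒ 0x32007 (P1/RW1/US1/PS0)
  lvl3: tbl 0x32, slot 14 ⇒ 0x33007 (P1/RW1/US1/PS0)
  → PA=0x3369B  (4 entries read)
#4 VA=0x48402604733 (w,user):
  lvl0: tbl 0x10, slot 9 ⇒ 0x34007 (P1/RW1/US1/PS0)
  lvl1: tbl 0x34, slot 16 ⇒ 0x36007 (P1/RW1/US1/PS0)
  lvl2: tbl 0x36, slot 19 ⇒ 0x3A007 (P1/RW1/US1/PS0)
  lvl3: tbl 0x3A, slot 4 ⇒ 0x3E003 (P1/RW1/US0/PS0)
  ✗ PROTECTION_VIOLATION  [4 reads]
#5 VA=0xF06C1C0CB63 (w,kernel):
  lvl0: tbl 0x10, slot 30 ⇒ 0x3F007 (P1/RW1/US1/PS0)
  lvl1: tbl 0x3F, slot 27 ⇒ 0x42007 (P1/RW1/US1/PS0)
  lvl2: tbl 0x42, slot 14 ⇒ 0x43007 (P1/RW1/US1/PS0)
  lvl3: tbl 0x43, slot 12 ⇒ 0x47007 (P1/RW1/US1/PS0)
  → PA=0x47B63  (4 entries read)

Access #4 fault: PROTECTION_VIOLATION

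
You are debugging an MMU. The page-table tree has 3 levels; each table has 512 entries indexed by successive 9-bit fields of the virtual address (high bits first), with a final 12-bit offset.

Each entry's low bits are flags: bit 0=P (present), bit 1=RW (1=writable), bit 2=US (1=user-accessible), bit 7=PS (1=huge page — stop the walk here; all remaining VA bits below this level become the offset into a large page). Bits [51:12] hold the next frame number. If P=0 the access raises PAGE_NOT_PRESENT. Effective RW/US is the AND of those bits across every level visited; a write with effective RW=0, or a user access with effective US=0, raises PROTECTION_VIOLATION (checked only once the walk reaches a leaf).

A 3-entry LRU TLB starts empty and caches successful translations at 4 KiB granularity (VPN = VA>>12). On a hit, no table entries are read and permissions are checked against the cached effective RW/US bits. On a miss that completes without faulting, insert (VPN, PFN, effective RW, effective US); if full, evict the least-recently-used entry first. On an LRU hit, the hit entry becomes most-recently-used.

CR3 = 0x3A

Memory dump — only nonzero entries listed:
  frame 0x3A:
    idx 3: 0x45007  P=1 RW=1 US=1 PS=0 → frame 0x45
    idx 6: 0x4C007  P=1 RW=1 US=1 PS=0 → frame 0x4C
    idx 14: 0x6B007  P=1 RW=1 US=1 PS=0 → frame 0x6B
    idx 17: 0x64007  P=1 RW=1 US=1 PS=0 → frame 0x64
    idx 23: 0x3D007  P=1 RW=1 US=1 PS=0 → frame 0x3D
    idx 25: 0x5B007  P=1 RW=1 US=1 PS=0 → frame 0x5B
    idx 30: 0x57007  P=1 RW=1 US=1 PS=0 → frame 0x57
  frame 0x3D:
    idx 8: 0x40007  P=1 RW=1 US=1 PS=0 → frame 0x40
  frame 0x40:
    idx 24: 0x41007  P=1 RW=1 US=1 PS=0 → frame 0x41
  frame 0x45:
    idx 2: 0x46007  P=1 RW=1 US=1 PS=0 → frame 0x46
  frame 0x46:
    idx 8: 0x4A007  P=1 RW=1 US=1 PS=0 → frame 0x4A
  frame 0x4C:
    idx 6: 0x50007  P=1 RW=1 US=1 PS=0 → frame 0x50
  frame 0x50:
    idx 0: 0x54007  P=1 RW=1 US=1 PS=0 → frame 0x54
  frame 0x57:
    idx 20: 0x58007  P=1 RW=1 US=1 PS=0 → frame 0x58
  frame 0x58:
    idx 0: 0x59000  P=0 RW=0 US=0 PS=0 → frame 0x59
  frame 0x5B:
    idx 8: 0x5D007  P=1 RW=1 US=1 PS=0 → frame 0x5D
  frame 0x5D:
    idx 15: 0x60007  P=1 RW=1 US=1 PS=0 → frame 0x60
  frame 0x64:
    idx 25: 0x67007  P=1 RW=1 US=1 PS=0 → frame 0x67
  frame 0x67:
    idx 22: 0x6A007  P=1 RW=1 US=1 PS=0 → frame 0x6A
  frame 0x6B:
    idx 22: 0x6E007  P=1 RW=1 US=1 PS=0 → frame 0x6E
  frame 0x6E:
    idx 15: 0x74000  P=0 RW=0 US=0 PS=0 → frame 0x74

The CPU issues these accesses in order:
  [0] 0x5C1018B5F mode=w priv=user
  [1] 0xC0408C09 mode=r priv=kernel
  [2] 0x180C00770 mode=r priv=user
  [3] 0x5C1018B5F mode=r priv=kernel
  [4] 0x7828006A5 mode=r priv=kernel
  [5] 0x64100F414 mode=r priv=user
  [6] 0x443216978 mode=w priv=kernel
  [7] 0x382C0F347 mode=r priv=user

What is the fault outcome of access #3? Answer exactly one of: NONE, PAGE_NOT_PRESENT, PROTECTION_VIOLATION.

Per-access translation:
#0 VA=0x5C1018B5F (w,user):
  L0: frame=0x3A idx=23 entry=0x3D007 [P=1 RW=1 US=1 PS=0]
  L1: frame=0x3D idx=8 entry=0x40007 [P=1 RW=1 US=1 PS=0]
  L2: frame=0x40 idx=24 entry=0x41007 [P=1 RW=1 US=1 PS=0]
  ✓ 0x41B5F  — 3 lookups
#1 VA=0xC0408C09 (r,kernel):
  L0: frame=0x3A idx=3 entry=0x45007 [P=1 RW=1 US=1 PS=0]
  L1: frame=0x45 idx=2 entry=0x46007 [P=1 RW=1 US=1 PS=0]
  L2: frame=0x46 idx=8 entry=0x4A007 [P=1 RW=1 US=1 PS=0]
  ✓ 0x4AC09  — 3 lookups
#2 VA=0x180C00770 (r,user):
  L0: frame=0x3A idx=6 entry=0x4C007 [P=1 RW=1 US=1 PS=0]
  L1: frame=0x4C idx=6 entry=0x50007 [P=1 RW=1 US=1 PS=0]
  L2: frame=0x50 idx=0 entry=0x54007 [P=1 RW=1 US=1 PS=0]
  ✓ 0x54770  — 3 lookups
#3 VA=0x5C1018B5F (r,kernel):
  TLB hit vpn=0x5C1018 → PA=0x41B5F
#4 VA=0x7828006A5 (r,kernel):
  L0: frame=0x3A idx=30 entry=0x57007 [P=1 RW=1 US=1 PS=0]
  L1: frame=0x57 idx=20 entry=0x58007 [P=1 RW=1 US=1 PS=0]
  L2: frame=0x58 idx=0 entry=0x59000 [P=0 RW=0 US=0 PS=0]
  → PAGE_NOT_PRESENT  (3 entries read)
#5 VA=0x64100F414 (r,user):
  L0: frame=0x3A idx=25 entry=0x5B007 [P=1 RW=1 US=1 PS=0]
  L1: frame=0x5B idx=8 entry=0x5D007 [P=1 RW=1 US=1 PS=0]
  L2: frame=0x5D idx=15 entry=0x60007 [P=1 RW=1 US=1 PS=0]
  ✓ 0x60414  — 3 lookups
#6 VA=0x443216978 (w,kernel):
  L0: frame=0x3A idx=17 entry=0x64007 [P=1 RW=1 US=1 PS=0]
  L1: frame=0x64 idx=25 entry=0x67007 [P=1 RW=1 US=1 PS=0]
  L2: frame=0x67 idx=22 entry=0x6A007 [P=1 RW=1 US=1 PS=0]
  ✓ 0x6A978  — 3 lookups
#7 VA=0x382C0F347 (r,user):
  L0: frame=0x3A idx=14 entry=0x6B007 [P=1 RW=1 US=1 PS=0]
  L1: frame=0x6B idx=22 entry=0x6E007 [P=1 RW=1 US=1 PS=0]
  L2: frame=0x6E idx=15 entry=0x74000 [P=0 RW=0 US=0 PS=0]
  → PAGE_NOT_PRESENT  (3 entries read)

Access #3 fault: NONE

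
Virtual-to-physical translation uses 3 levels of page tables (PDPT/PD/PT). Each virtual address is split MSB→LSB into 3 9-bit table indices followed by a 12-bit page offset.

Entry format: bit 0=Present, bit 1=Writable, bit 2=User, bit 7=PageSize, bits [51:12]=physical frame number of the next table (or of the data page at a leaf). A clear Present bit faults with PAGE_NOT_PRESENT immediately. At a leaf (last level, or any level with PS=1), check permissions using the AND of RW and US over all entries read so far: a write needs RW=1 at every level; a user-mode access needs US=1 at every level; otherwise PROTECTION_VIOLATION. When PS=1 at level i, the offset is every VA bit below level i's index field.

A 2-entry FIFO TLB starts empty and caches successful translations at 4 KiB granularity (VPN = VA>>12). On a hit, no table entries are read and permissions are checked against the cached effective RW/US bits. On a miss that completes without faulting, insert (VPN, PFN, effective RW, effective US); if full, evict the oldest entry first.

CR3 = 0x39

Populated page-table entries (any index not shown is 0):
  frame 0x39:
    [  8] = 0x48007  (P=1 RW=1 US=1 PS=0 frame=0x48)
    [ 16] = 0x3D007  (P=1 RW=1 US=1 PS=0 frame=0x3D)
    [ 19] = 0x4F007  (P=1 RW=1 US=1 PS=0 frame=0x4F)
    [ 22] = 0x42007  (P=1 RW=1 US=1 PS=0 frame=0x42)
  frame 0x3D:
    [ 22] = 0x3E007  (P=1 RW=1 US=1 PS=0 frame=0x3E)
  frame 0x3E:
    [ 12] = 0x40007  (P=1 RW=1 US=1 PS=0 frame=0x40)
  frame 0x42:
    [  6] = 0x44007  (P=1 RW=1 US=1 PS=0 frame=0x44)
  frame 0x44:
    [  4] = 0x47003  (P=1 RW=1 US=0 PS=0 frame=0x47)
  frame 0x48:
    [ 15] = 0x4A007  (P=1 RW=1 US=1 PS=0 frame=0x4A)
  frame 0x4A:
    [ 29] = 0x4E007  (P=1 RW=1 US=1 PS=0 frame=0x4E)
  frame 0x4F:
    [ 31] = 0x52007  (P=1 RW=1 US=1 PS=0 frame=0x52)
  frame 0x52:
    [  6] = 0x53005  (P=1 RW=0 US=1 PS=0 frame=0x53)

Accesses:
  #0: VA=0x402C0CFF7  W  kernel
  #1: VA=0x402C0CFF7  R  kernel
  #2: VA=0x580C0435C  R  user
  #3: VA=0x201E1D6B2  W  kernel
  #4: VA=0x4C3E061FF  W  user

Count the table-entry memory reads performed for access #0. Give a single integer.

Trace:
#0 VA=0x402C0CFF7 (w,kernel):
  L0: frame=0x39 idx=16 entry=0x3D007 [P=1 RW=1 US=1 PS=0]
  L1: frame=0x3D idx=22 entry=0x3E007 [P=1 RW=1 US=1 PS=0]
  L2: frame=0x3E idx=12 entry=0x40007 [P=1 RW=1 US=1 PS=0]
  → PA=0x40FF7  (3 entries read)
#1 VA=0x402C0CFF7 (r,kernel):
  TLB hit vpn=0x402C0C → PA=0x40FF7
#2 VA=0x580C0435C (r,user):
  L0: frame=0x39 idx=22 entry=0x42007 [P=1 RW=1 US=1 PS=0]
  L1: frame=0x42 idx=6 entry=0x44007 [P=1 RW=1 US=1 PS=0]
  L2: frame=0x44 idx=4 entry=0x47003 [P=1 RW=1 US=0 PS=0]
  ✗ PROTECTION_VIOLATION  [3 reads]
#3 VA=0x201E1D6B2 (w,kernel):
  L0: frame=0x39 idx=8 entry=0x48007 [P=1 RW=1 US=1 PS=0]
  L1: frame=0x48 idx=15 entry=0x4A007 [P=1 RW=1 US=1 PS=0]
  L2: frame=0x4A idx=29 entry=0x4E007 [P=1 RW=1 US=1 PS=0]
  → PA=0x4E6B2  (3 entries read)
#4 VA=0x4C3E061FF (w,user):
  L0: frame=0x39 idx=19 entry=0x4F007 [P=1 RW=1 US=1 PS=0]
  L1: frame=0x4F idx=31 entry=0x52007 [P=1 RW=1 US=1 PS=0]
  L2: frame=0x52 idx=6 entry=0x53005 [P=1 RW=0 US=1 PS=0]
  ✗ PROTECTION_VIOLATION  [3 reads]

Entries read for #0: 3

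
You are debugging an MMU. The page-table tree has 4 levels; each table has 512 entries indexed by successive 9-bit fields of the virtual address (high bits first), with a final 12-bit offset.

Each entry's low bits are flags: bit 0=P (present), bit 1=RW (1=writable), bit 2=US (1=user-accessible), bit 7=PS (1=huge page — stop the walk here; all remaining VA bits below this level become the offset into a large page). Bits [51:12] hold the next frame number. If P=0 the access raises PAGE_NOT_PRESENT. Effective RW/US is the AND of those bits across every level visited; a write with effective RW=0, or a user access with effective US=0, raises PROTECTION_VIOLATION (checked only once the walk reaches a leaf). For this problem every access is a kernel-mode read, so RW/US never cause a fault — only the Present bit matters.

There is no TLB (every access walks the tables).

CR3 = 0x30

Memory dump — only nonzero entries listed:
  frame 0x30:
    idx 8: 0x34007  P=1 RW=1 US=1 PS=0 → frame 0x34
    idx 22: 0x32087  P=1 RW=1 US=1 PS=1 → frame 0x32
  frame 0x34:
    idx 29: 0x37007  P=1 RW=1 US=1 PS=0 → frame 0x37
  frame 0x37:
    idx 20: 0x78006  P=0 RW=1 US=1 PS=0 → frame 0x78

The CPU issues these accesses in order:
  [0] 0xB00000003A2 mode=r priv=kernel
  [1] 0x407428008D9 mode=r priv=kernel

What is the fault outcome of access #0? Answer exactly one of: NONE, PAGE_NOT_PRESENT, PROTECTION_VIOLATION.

Trace:
#0 VA=0xB00000003A2 (r,kernel):
  L0: frame=0x30 idx=22 entry=0x32087 [P=1 RW=1 US=1 PS=1]
  ⇒ phys 0x323A2 (huge @L0)  [1 reads]
#1 VA=0x407428008D9 (r,kernel):
  L0: frame=0x30 idx=8 entry=0x34007 [P=1 RW=1 US=1 PS=0]
  L1: frame=0x34 idx=29 entry=0x37007 [P=1 RW=1 US=1 PS=0]
  L2: frame=0x37 idx=20 entry=0x78006 [P=0 RW=1 US=1 PS=0]
  ⇒ fault: PAGE_NOT_PRESENT  — 3 lookups

Access #0 fault: NONE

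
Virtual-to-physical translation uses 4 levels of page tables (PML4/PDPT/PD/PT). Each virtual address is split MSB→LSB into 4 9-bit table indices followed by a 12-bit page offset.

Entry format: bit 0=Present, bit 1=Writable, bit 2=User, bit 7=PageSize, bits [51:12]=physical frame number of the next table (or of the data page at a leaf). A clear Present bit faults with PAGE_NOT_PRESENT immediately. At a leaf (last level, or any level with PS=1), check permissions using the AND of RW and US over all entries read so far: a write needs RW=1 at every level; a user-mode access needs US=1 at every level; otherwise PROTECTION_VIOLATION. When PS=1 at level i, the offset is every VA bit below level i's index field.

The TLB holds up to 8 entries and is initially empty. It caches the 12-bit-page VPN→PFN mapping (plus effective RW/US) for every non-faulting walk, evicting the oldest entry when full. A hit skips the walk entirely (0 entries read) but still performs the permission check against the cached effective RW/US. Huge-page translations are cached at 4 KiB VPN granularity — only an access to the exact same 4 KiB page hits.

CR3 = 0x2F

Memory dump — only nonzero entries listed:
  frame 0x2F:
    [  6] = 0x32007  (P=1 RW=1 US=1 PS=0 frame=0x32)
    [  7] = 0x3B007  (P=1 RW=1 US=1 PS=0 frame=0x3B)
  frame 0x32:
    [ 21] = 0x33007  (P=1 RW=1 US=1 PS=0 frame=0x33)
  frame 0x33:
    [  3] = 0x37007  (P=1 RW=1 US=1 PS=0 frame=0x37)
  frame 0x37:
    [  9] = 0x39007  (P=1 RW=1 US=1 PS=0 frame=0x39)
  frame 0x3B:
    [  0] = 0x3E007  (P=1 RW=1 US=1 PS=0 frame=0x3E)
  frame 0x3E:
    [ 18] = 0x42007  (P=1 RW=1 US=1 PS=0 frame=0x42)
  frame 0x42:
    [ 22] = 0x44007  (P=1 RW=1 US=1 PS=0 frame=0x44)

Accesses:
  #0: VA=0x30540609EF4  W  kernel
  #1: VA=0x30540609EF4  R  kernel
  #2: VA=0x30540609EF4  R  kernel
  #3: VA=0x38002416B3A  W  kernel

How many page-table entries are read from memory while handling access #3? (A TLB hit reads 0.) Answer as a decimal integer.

Trace:
#0 VA=0x30540609EF4 (w,kernel):
  lvl0: tbl 0x2F, slot 6 ⇒ 0x32007 (P1/RW1/US1/PS0)
  lvl1: tbl 0x32, slot 21 ⇒ 0x33007 (P1/RW1/US1/PS0)
  lvl2: tbl 0x33, slot 3 ⇒ 0x37007 (P1/RW1/US1/PS0)
  lvl3: tbl 0x37, slot 9 ⇒ 0x39007 (P1/RW1/US1/PS0)
  ⇒ phys 0x39EF4  [4 reads]
#1 VA=0x30540609EF4 (r,kernel):
  TLB hit vpn=0x30540609 → PA=0x39EF4
#2 VA=0x30540609EF4 (r,kernel):
  TLB hit vpn=0x30540609 → PA=0x39EF4
#3 VA=0x38002416B3A (w,kernel):
  lvl0: tbl 0x2F, slot 7 ⇒ 0x3B007 (P1/RW1/US1/PS0)
  lvl1: tbl 0x3B, slot 0 ⇒ 0x3E007 (P1/RW1/US1/PS0)
  lvl2: tbl 0x3E, slot 18 ⇒ 0x42007 (P1/RW1/US1/PS0)
  lvl3: tbl 0x42, slot 22 ⇒ 0x44007 (P1/RW1/US1/PS0)
  ⇒ phys 0x44B3A  [4 reads]

Entries read for #3: 4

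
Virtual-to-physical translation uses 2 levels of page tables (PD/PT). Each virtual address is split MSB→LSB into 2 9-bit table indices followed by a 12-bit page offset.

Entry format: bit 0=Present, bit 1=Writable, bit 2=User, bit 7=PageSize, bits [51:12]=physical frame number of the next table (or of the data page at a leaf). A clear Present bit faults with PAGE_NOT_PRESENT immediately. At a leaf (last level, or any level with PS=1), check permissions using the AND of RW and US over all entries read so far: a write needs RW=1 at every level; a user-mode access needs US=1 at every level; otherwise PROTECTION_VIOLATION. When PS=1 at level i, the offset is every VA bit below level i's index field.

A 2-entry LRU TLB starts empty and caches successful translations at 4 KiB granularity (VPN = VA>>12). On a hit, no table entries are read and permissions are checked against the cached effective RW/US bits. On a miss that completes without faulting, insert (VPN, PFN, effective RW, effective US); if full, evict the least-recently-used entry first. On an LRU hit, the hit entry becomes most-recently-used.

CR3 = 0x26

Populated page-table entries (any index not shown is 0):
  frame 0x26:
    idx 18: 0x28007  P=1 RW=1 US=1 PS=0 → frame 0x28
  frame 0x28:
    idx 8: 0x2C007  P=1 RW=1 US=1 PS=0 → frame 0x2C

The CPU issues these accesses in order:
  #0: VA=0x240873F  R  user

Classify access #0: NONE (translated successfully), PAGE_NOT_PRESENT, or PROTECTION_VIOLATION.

Per-access translation:
#0 VA=0x240873F (r,user):
  lvl0: tbl 0x26, slot 18 ⇒ 0x28007 (P1/RW1/US1/PS0)
  lvl1: tbl 0x28, slot 8 ⇒ 0x2C007 (P1/RW1/US1/PS0)
  ✓ 0x2C73F  — 2 lookups

Access #0 fault: NONE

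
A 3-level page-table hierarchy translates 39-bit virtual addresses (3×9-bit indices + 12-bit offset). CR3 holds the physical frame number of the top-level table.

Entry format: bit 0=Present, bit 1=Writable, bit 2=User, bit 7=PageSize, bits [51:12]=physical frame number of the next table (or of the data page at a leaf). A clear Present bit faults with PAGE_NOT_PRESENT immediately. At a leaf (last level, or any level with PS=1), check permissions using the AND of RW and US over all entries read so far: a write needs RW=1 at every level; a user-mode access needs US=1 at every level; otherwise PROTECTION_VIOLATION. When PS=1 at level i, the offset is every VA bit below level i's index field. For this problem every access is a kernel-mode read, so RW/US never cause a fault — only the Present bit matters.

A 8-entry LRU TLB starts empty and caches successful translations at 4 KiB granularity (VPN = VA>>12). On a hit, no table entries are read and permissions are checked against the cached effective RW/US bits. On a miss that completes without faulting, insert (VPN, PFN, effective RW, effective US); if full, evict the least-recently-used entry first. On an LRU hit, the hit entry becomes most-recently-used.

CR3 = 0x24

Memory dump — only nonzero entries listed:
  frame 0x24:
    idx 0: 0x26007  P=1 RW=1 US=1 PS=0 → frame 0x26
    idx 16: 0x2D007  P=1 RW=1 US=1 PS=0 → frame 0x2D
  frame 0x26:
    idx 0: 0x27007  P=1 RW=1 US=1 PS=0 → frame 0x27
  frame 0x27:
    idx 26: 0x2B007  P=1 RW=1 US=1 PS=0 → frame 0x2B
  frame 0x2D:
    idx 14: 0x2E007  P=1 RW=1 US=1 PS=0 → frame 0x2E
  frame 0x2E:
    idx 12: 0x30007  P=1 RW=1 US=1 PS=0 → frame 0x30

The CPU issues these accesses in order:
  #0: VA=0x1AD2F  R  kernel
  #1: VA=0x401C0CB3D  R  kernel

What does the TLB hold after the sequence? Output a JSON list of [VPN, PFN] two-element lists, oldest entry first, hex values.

Per-access translation:
#0 VA=0x1AD2F (r,kernel):
  lvl0: tbl 0x24, slot 0 ⇒ 0x26007 (P1/RW1/US1/PS0)
  lvl1: tbl 0x26, slot 0 ⇒ 0x27007 (P1/RW1/US1/PS0)
  lvl2: tbl 0x27, slot 26 ⇒ 0x2B007 (P1/RW1/US1/PS0)
  ⇒ phys 0x2BD2F  [3 reads]
#1 VA=0x401C0CB3D (r,kernel):
  lvl0: tbl 0x24, slot 16 ⇒ 0x2D007 (P1/RW1/US1/PS0)
  lvl1: tbl 0x2D, slot 14 ⇒ 0x2E007 (P1/RW1/US1/PS0)
  lvl2: tbl 0x2E, slot 12 ⇒ 0x30007 (P1/RW1/US1/PS0)
  ⇒ phys 0x30B3D  [3 reads]

TLB: [["0x1A", "0x2B"], ["0x401C0C", "0x30"]]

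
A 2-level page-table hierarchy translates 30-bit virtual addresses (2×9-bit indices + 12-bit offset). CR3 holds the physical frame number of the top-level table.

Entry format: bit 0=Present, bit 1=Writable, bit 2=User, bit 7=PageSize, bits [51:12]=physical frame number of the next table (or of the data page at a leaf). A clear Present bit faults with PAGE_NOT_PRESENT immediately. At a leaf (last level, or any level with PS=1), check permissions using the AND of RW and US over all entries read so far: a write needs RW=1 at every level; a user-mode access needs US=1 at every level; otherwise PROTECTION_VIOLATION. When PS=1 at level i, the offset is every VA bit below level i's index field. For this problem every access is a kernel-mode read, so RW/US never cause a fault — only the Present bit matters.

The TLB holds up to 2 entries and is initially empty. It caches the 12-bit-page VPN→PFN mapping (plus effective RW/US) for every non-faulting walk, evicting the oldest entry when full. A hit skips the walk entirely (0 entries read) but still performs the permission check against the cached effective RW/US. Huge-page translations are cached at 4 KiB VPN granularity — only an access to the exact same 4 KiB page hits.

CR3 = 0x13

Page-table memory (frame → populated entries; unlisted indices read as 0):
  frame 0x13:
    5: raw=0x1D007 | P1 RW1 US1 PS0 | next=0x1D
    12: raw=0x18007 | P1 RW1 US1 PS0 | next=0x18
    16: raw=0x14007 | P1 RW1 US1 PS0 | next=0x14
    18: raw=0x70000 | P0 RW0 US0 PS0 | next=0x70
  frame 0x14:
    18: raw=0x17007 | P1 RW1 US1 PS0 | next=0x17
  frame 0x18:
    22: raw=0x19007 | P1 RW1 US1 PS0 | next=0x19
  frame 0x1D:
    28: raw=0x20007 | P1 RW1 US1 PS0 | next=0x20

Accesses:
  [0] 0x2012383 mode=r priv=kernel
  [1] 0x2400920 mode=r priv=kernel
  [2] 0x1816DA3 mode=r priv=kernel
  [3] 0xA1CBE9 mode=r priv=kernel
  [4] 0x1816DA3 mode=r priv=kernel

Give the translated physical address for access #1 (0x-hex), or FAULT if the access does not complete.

Per-access translation:
#0 VA=0x2012383 (r,kernel):
  lvl0: tbl 0x13, slot 16 ⇒ 0x14007 (P1/RW1/US1/PS0)
  lvl1: tbl 0x14, slot 18 ⇒ 0x17007 (P1/RW1/US1/PS0)
  ✓ 0x17383  — 2 lookups
#1 VA=0x2400920 (r,kernel):
  lvl0: tbl 0x13, slot 18 ⇒ 0x70000 (P0/RW0/US0/PS0)
  ⇒ fault: PAGE_NOT_PRESENT  — 1 lookups
#2 VA=0x1816DA3 (r,kernel):
  lvl0: tbl 0x13, slot 12 ⇒ 0x18007 (P1/RW1/US1/PS0)
  lvl1: tbl 0x18, slot 22 ⇒ 0x19007 (P1/RW1/US1/PS0)
  ✓ 0x19DA3  — 2 lookups
#3 VA=0xA1CBE9 (r,kernel):
  lvl0: tbl 0x13, slot 5 ⇒ 0x1D007 (P1/RW1/US1/PS0)
  lvl1: tbl 0x1D, slot 28 ⇒ 0x20007 (P1/RW1/US1/PS0)
  ✓ 0x20BE9  — 2 lookups
#4 VA=0x1816DA3 (r,kernel):
  TLB hit vpn=0x1816 → PA=0x19DA3

Access #1 PA: FAULT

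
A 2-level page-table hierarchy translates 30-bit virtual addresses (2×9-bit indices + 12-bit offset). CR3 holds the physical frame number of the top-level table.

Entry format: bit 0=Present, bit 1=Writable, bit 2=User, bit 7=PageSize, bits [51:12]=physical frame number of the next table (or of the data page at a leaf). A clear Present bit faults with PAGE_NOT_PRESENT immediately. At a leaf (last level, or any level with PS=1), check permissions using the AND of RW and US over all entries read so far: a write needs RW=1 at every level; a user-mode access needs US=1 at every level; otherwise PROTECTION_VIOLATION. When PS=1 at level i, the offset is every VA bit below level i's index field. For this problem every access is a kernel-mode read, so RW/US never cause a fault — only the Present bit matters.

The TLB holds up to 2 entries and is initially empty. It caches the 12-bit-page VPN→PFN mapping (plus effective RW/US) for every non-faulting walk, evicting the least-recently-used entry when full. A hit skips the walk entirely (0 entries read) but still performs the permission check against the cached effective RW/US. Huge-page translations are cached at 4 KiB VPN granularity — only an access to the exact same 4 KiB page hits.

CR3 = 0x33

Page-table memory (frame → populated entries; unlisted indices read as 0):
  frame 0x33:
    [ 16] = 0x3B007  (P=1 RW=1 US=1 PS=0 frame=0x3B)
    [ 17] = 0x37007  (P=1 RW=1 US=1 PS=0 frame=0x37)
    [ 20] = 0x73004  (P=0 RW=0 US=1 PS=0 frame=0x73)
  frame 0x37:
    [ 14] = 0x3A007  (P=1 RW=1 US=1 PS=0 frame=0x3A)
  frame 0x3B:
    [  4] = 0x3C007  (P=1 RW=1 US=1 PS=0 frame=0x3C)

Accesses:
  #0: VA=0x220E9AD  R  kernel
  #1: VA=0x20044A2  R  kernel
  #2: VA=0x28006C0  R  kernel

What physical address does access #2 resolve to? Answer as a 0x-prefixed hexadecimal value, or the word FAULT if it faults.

Trace:
#0 VA=0x220E9AD (r,kernel):
  L0 @0x33[17] → 0x37007  P=1,RW=1,US=1,PS=0
  L1 @0x37[14] → 0x3A007  P=1,RW=1,US=1,PS=0
  ⇒ phys 0x3A9AD  [2 reads]
#1 VA=0x20044A2 (r,kernel):
  L0 @0x33[16] → 0x3B007  P=1,RW=1,US=1,PS=0
  L1 @0x3B[4] → 0x3C007  P=1,RW=1,US=1,PS=0
  ⇒ phys 0x3C4A2  [2 reads]
#2 VA=0x28006C0 (r,kernel):
  L0 @0x33[20] → 0x73004  P=0,RW=0,US=1,PS=0
  → PAGE_NOT_PRESENT  (1 entries read)

Access #2 PA: FAULT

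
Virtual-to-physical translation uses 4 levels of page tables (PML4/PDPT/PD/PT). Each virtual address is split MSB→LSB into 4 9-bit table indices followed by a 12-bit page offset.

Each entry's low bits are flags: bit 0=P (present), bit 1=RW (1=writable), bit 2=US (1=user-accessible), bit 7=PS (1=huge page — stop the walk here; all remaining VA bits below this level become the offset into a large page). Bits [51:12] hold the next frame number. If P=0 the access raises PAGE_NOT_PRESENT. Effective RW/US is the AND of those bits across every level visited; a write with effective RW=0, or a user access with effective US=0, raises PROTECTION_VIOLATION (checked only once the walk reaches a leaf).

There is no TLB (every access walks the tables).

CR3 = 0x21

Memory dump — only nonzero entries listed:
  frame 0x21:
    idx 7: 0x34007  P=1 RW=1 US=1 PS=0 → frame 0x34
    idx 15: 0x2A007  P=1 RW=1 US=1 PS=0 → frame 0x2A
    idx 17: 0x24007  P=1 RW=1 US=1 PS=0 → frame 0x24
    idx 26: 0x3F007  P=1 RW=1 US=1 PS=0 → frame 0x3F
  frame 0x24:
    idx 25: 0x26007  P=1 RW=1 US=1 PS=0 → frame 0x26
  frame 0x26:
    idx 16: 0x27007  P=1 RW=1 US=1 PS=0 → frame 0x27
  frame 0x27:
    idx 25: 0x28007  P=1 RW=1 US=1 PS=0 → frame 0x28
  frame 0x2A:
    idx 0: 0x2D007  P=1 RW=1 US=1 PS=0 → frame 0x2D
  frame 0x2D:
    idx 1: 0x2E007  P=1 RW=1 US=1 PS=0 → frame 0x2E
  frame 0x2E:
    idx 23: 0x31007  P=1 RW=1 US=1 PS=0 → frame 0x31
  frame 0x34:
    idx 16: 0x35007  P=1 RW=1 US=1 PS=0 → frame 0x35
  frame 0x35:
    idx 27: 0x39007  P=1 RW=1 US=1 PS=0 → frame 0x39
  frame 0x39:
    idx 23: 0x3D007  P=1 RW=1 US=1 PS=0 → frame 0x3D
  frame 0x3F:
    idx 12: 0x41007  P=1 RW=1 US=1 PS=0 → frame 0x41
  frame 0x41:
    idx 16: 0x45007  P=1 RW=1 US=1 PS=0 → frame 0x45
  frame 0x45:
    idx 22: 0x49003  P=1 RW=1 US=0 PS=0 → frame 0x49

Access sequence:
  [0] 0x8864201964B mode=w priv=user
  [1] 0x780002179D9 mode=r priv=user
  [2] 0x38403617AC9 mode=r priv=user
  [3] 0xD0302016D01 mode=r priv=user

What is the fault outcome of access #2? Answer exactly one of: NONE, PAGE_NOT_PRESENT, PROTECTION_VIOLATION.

Walk each access:
#0 VA=0x8864201964B (w,user):
  L0: frame=0x21 idx=17 entry=0x24007 [P=1 RW=1 US=1 PS=0]
  L1: frame=0x24 idx=25 entry=0x26007 [P=1 RW=1 US=1 PS=0]
  L2: frame=0x26 idx=16 entry=0x27007 [P=1 RW=1 US=1 PS=0]
  L3: frame=0x27 idx=25 entry=0x28007 [P=1 RW=1 US=1 PS=0]
  ⇒ phys 0x2864B  [4 reads]
#1 VA=0x780002179D9 (r,user):
  L0: frame=0x21 idx=15 entry=0x2A007 [P=1 RW=1 US=1 PS=0]
  L1: frame=0x2A idx=0 entry=0x2D007 [P=1 RW=1 US=1 PS=0]
  L2: frame=0x2D idx=1 entry=0x2E007 [P=1 RW=1 US=1 PS=0]
  L3: frame=0x2E idx=23 entry=0x31007 [P=1 RW=1 US=1 PS=0]
  ⇒ phys 0x319D9  [4 reads]
#2 VA=0x38403617AC9 (r,user):
  L0: frame=0x21 idx=7 entry=0x34007 [P=1 RW=1 US=1 PS=0]
  L1: frame=0x34 idx=16 entry=0x35007 [P=1 RW=1 US=1 PS=0]
  L2: frame=0x35 idx=27 entry=0x39007 [P=1 RW=1 US=1 PS=0]
  L3: frame=0x39 idx=23 entry=0x3D007 [P=1 RW=1 US=1 PS=0]
  ⇒ phys 0x3DAC9  [4 reads]
#3 VA=0xD0302016D01 (r,user):
  L0: frame=0x21 idx=26 entry=0x3F007 [P=1 RW=1 US=1 PS=0]
  L1: frame=0x3F idx=12 entry=0x41007 [P=1 RW=1 US=1 PS=0]
  L2: frame=0x41 idx=16 entry=0x45007 [P=1 RW=1 US=1 PS=0]
  L3: frame=0x45 idx=22 entry=0x49003 [P=1 RW=1 US=0 PS=0]
  ✗ PROTECTION_VIOLATION  [4 reads]

Access #2 fault: NONE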